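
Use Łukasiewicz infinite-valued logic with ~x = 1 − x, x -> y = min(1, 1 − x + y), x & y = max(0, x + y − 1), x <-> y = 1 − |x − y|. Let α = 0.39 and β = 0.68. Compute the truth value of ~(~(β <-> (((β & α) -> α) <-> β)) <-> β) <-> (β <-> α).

0.97

β & α = max(0, 0.68 + 0.39 − 1) = max(0, 0.07) = 0.07
(β & α) -> α = min(1, 1 − 0.07 + 0.39) = min(1, 1.32) = 1.00
((β & α) -> α) <-> β = 1 − |1.00 − 0.68| = 1 − 0.32 = 0.68
β <-> (((β & α) -> α) <-> β) = 1 − |0.68 − 0.68| = 1 − 0.00 = 1.00
~(β <-> (((β & α) -> α) <-> β)) = 1 − 1.00 = 0.00
~(β <-> (((β & α) -> α) <-> β)) <-> β = 1 − |0.00 − 0.68| = 1 − 0.68 = 0.32
~(~(β <-> (((β & α) -> α) <-> β)) <-> β) = 1 − 0.32 = 0.68
β <-> α = 1 − |0.68 − 0.39| = 1 − 0.29 = 0.71
~(~(β <-> (((β & α) -> α) <-> β)) <-> β) <-> (β <-> α) = 1 − |0.68 − 0.71| = 1 − 0.03 = 0.97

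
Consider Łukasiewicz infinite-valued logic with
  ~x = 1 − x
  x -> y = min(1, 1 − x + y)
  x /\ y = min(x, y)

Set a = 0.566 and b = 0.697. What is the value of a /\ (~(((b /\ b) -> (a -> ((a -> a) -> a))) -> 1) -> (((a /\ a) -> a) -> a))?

0.566

b /\ b = min(0.697, 0.697) = 0.697
a -> a = min(1, 1 − 0.566 + 0.566) = min(1, 1.000) = 1.000
(a -> a) -> a = min(1, 1 − 1.000 + 0.566) = min(1, 0.566) = 0.566
a -> ((a -> a) -> a) = min(1, 1 − 0.566 + 0.566) = min(1, 1.000) = 1.000
(b /\ b) -> (a -> ((a -> a) -> a)) = min(1, 1 − 0.697 + 1.000) = min(1, 1.303) = 1.000
((b /\ b) -> (a -> ((a -> a) -> a))) -> 1 = min(1, 1 − 1.000 + 1.000) = min(1, 1.000) = 1.000
~(((b /\ b) -> (a -> ((a -> a) -> a))) -> 1) = 1 − 1.000 = 0.000
a /\ a = min(0.566, 0.566) = 0.566
(a /\ a) -> a = min(1, 1 − 0.566 + 0.566) = min(1, 1.000) = 1.000
((a /\ a) -> a) -> a = min(1, 1 − 1.000 + 0.566) = min(1, 0.566) = 0.566
~(((b /\ b) -> (a -> ((a -> a) -> a))) -> 1) -> (((a /\ a) -> a) -> a) = min(1, 1 − 0.000 + 0.566) = min(1, 1.566) = 1.000
a /\ (~(((b /\ b) -> (a -> ((a -> a) -> a))) -> 1) -> (((a /\ a) -> a) -> a)) = min(0.566, 1.000) = 0.566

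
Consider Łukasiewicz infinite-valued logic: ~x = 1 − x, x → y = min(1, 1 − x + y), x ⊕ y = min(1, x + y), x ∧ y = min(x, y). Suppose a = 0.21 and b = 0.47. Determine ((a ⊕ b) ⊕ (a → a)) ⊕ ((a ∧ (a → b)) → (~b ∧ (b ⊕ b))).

1.00

a ⊕ b = min(1, 0.21 + 0.47) = min(1, 0.68) = 0.68
a → a = min(1, 1 − 0.21 + 0.21) = min(1, 1.00) = 1.00
(a ⊕ b) ⊕ (a → a) = min(1, 0.68 + 1.00) = min(1, 1.68) = 1.00
a → b = min(1, 1 − 0.21 + 0.47) = min(1, 1.26) = 1.00
a ∧ (a → b) = min(0.21, 1.00) = 0.21
~b = 1 − 0.47 = 0.53
b ⊕ b = min(1, 0.47 + 0.47) = min(1, 0.94) = 0.94
~b ∧ (b ⊕ b) = min(0.53, 0.94) = 0.53
(a ∧ (a → b)) → (~b ∧ (b ⊕ b)) = min(1, 1 − 0.21 + 0.53) = min(1, 1.32) = 1.00
((a ⊕ b) ⊕ (a → a)) ⊕ ((a ∧ (a → b)) → (~b ∧ (b ⊕ b))) = min(1, 1.00 + 1.00) = min(1, 2.00) = 1.00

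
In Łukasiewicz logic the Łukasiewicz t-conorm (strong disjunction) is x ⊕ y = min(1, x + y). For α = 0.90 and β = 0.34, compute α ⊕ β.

α ⊕ β = min(1, 0.90 + 0.34) = min(1, 1.24) = 1.00
For comparison, the Gödel t-conorm max(x, y) would give 0.90.

1.00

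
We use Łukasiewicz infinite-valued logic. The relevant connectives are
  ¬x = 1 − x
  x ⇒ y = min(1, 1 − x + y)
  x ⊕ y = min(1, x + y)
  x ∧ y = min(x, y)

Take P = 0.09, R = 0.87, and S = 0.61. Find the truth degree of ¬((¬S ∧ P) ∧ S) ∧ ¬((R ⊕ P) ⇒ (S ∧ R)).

0.35

¬S = 1 − 0.61 = 0.39
¬S ∧ P = min(0.39, 0.09) = 0.09
(¬S ∧ P) ∧ S = min(0.09, 0.61) = 0.09
¬((¬S ∧ P) ∧ S) = 1 − 0.09 = 0.91
R ⊕ P = min(1, 0.87 + 0.09) = min(1, 0.96) = 0.96
S ∧ R = min(0.61, 0.87) = 0.61
(R ⊕ P) ⇒ (S ∧ R) = min(1, 1 − 0.96 + 0.61) = min(1, 0.65) = 0.65
¬((R ⊕ P) ⇒ (S ∧ R)) = 1 − 0.65 = 0.35
¬((¬S ∧ P) ∧ S) ∧ ¬((R ⊕ P) ⇒ (S ∧ R)) = min(0.91, 0.35) = 0.35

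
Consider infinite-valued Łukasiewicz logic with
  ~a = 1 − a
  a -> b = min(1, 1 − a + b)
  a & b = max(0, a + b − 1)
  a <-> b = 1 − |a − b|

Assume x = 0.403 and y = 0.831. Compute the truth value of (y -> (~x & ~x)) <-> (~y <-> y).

0.975

~x = 1 − 0.403 = 0.597
~x & ~x = max(0, 0.597 + 0.597 − 1) = max(0, 0.194) = 0.194
y -> (~x & ~x) = min(1, 1 − 0.831 + 0.194) = min(1, 0.363) = 0.363
~y = 1 − 0.831 = 0.169
~y <-> y = 1 − |0.169 − 0.831| = 1 − 0.662 = 0.338
(y -> (~x & ~x)) <-> (~y <-> y) = 1 − |0.363 − 0.338| = 1 − 0.025 = 0.975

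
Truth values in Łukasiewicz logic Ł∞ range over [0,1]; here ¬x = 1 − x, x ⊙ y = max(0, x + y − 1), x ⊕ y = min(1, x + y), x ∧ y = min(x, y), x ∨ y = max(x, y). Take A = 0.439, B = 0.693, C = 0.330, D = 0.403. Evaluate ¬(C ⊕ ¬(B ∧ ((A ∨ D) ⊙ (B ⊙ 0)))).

A ∨ D = max(0.439, 0.403) = 0.439
B ⊙ 0 = max(0, 0.693 + 0.000 − 1) = max(0, -0.307) = 0.000
(A ∨ D) ⊙ (B ⊙ 0) = max(0, 0.439 + 0.000 − 1) = max(0, -0.561) = 0.000
B ∧ ((A ∨ D) ⊙ (B ⊙ 0)) = min(0.693, 0.000) = 0.000
¬(B ∧ ((A ∨ D) ⊙ (B ⊙ 0))) = 1 − 0.000 = 1.000
C ⊕ ¬(B ∧ ((A ∨ D) ⊙ (B ⊙ 0))) = min(1, 0.330 + 1.000) = min(1, 1.330) = 1.000
¬(C ⊕ ¬(B ∧ ((A ∨ D) ⊙ (B ⊙ 0)))) = 1 − 1.000 = 0.000

0.000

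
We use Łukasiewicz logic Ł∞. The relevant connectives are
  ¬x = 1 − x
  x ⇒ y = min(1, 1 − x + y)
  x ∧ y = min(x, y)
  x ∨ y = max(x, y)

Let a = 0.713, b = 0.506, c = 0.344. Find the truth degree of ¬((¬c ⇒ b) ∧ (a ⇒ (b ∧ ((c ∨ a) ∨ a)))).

0.207

¬c = 1 − 0.344 = 0.656
¬c ⇒ b = min(1, 1 − 0.656 + 0.506) = min(1, 0.850) = 0.850
c ∨ a = max(0.344, 0.713) = 0.713
(c ∨ a) ∨ a = max(0.713, 0.713) = 0.713
b ∧ ((c ∨ a) ∨ a) = min(0.506, 0.713) = 0.506
a ⇒ (b ∧ ((c ∨ a) ∨ a)) = min(1, 1 − 0.713 + 0.506) = min(1, 0.793) = 0.793
(¬c ⇒ b) ∧ (a ⇒ (b ∧ ((c ∨ a) ∨ a))) = min(0.850, 0.793) = 0.793
¬((¬c ⇒ b) ∧ (a ⇒ (b ∧ ((c ∨ a) ∨ a)))) = 1 − 0.793 = 0.207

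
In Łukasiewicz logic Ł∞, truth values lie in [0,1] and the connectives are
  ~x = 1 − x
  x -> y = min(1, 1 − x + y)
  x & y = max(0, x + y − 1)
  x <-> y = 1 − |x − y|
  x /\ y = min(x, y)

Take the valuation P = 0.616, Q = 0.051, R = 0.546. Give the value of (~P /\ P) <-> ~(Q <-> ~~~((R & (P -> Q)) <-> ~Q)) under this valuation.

0.486

~P = 1 − 0.616 = 0.384
~P /\ P = min(0.384, 0.616) = 0.384
P -> Q = min(1, 1 − 0.616 + 0.051) = min(1, 0.435) = 0.435
R & (P -> Q) = max(0, 0.546 + 0.435 − 1) = max(0, -0.019) = 0.000
~Q = 1 − 0.051 = 0.949
(R & (P -> Q)) <-> ~Q = 1 − |0.000 − 0.949| = 1 − 0.949 = 0.051
~((R & (P -> Q)) <-> ~Q) = 1 − 0.051 = 0.949
~~((R & (P -> Q)) <-> ~Q) = 1 − 0.949 = 0.051
~~~((R & (P -> Q)) <-> ~Q) = 1 − 0.051 = 0.949
Q <-> ~~~((R & (P -> Q)) <-> ~Q) = 1 − |0.051 − 0.949| = 1 − 0.898 = 0.102
~(Q <-> ~~~((R & (P -> Q)) <-> ~Q)) = 1 − 0.102 = 0.898
(~P /\ P) <-> ~(Q <-> ~~~((R & (P -> Q)) <-> ~Q)) = 1 − |0.384 − 0.898| = 1 − 0.514 = 0.486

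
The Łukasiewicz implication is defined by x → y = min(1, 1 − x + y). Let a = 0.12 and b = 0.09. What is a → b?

a → b = min(1, 1 − 0.12 + 0.09) = min(1, 0.97) = 0.97
For comparison, the Gödel implication (1 if x ≤ y else y) would give 0.09.

0.97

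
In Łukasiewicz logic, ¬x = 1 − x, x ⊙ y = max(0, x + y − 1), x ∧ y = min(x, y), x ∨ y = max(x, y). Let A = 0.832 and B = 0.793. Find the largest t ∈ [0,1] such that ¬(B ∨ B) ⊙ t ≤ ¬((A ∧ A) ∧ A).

B ∨ B = max(0.793, 0.793) = 0.793
¬(B ∨ B) = 1 − 0.793 = 0.207
So the left factor is ¬(B ∨ B) = 0.207.
A ∧ A = min(0.832, 0.832) = 0.832
(A ∧ A) ∧ A = min(0.832, 0.832) = 0.832
¬((A ∧ A) ∧ A) = 1 − 0.832 = 0.168
So the right-hand bound is ¬((A ∧ A) ∧ A) = 0.168.
The residuum of the Łukasiewicz t-norm gives the supremum: min(1, 1 − 0.207 + 0.168).
1 − 0.207 + 0.168 = 0.961, so t = min(1, 0.961) = 0.961.
Check: 0.207 ⊙ 0.961 = max(0, 0.168) = 0.168 ≤ 0.168.

0.961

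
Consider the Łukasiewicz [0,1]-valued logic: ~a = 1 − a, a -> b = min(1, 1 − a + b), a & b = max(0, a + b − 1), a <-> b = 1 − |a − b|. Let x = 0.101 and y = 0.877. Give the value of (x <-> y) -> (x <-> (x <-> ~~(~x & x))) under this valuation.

0.978

x <-> y = 1 − |0.101 − 0.877| = 1 − 0.776 = 0.224
~x = 1 − 0.101 = 0.899
~x & x = max(0, 0.899 + 0.101 − 1) = max(0, 0.000) = 0.000
~(~x & x) = 1 − 0.000 = 1.000
~~(~x & x) = 1 − 1.000 = 0.000
x <-> ~~(~x & x) = 1 − |0.101 − 0.000| = 1 − 0.101 = 0.899
x <-> (x <-> ~~(~x & x)) = 1 − |0.101 − 0.899| = 1 − 0.798 = 0.202
(x <-> y) -> (x <-> (x <-> ~~(~x & x))) = min(1, 1 − 0.224 + 0.202) = min(1, 0.978) = 0.978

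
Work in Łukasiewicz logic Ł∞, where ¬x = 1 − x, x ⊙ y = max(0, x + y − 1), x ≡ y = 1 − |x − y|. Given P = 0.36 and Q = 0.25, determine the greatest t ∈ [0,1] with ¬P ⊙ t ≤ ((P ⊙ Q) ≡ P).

1.00

¬P = 1 − 0.36 = 0.64
So the left factor is ¬P = 0.64.
P ⊙ Q = max(0, 0.36 + 0.25 − 1) = max(0, -0.39) = 0.00
(P ⊙ Q) ≡ P = 1 − |0.00 − 0.36| = 1 − 0.36 = 0.64
So the right-hand bound is (P ⊙ Q) ≡ P = 0.64.
The residuum of the Łukasiewicz t-norm gives the supremum: min(1, 1 − 0.64 + 0.64).
1 − 0.64 + 0.64 = 1.00, so t = min(1, 1.00) = 1.00.
Check: 0.64 ⊙ 1.00 = max(0, 0.64) = 0.64 ≤ 0.64.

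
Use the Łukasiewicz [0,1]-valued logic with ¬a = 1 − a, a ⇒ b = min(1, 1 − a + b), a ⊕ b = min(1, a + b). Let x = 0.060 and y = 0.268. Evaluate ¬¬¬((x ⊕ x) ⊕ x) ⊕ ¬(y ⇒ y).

x ⊕ x = min(1, 0.060 + 0.060) = min(1, 0.120) = 0.120
(x ⊕ x) ⊕ x = min(1, 0.120 + 0.060) = min(1, 0.180) = 0.180
¬((x ⊕ x) ⊕ x) = 1 − 0.180 = 0.820
¬¬((x ⊕ x) ⊕ x) = 1 − 0.820 = 0.180
¬¬¬((x ⊕ x) ⊕ x) = 1 − 0.180 = 0.820
y ⇒ y = min(1, 1 − 0.268 + 0.268) = min(1, 1.000) = 1.000
¬(y ⇒ y) = 1 − 1.000 = 0.000
¬¬¬((x ⊕ x) ⊕ x) ⊕ ¬(y ⇒ y) = min(1, 0.820 + 0.000) = min(1, 0.820) = 0.820

0.820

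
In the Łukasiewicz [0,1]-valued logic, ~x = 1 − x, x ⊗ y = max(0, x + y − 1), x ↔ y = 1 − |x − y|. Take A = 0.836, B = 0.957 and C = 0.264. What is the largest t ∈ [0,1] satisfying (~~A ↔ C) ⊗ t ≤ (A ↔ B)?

1.000

~A = 1 − 0.836 = 0.164
~~A = 1 − 0.164 = 0.836
~~A ↔ C = 1 − |0.836 − 0.264| = 1 − 0.572 = 0.428
So the left factor is ~~A ↔ C = 0.428.
A ↔ B = 1 − |0.836 − 0.957| = 1 − 0.121 = 0.879
So the right-hand bound is A ↔ B = 0.879.
The residuum of the Łukasiewicz t-norm gives the supremum: min(1, 1 − 0.428 + 0.879).
1 − 0.428 + 0.879 = 1.451, so t = min(1, 1.451) = 1.000.
Check: 0.428 ⊗ 1.000 = max(0, 0.428) = 0.428 ≤ 0.879.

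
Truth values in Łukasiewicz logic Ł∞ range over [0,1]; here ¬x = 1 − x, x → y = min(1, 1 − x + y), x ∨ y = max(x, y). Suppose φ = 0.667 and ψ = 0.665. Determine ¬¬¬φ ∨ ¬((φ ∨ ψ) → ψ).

¬φ = 1 − 0.667 = 0.333
¬¬φ = 1 − 0.333 = 0.667
¬¬¬φ = 1 − 0.667 = 0.333
φ ∨ ψ = max(0.667, 0.665) = 0.667
(φ ∨ ψ) → ψ = min(1, 1 − 0.667 + 0.665) = min(1, 0.998) = 0.998
¬((φ ∨ ψ) → ψ) = 1 − 0.998 = 0.002
¬¬¬φ ∨ ¬((φ ∨ ψ) → ψ) = max(0.333, 0.002) = 0.333

0.333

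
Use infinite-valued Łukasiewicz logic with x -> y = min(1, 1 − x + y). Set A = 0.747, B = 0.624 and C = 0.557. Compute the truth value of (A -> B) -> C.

A -> B = min(1, 1 − 0.747 + 0.624) = min(1, 0.877) = 0.877
(A -> B) -> C = min(1, 1 − 0.877 + 0.557) = min(1, 0.680) = 0.680

0.680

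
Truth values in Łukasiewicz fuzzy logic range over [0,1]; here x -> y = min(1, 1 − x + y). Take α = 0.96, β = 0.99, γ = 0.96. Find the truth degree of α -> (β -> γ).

β -> γ = min(1, 1 − 0.99 + 0.96) = min(1, 0.97) = 0.97
α -> (β -> γ) = min(1, 1 − 0.96 + 0.97) = min(1, 1.01) = 1.00

1.00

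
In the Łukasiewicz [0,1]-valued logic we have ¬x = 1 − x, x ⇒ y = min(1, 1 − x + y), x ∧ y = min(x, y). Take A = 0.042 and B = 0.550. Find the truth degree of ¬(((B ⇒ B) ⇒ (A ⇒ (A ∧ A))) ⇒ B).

0.450

B ⇒ B = min(1, 1 − 0.550 + 0.550) = min(1, 1.000) = 1.000
A ∧ A = min(0.042, 0.042) = 0.042
A ⇒ (A ∧ A) = min(1, 1 − 0.042 + 0.042) = min(1, 1.000) = 1.000
(B ⇒ B) ⇒ (A ⇒ (A ∧ A)) = min(1, 1 − 1.000 + 1.000) = min(1, 1.000) = 1.000
((B ⇒ B) ⇒ (A ⇒ (A ∧ A))) ⇒ B = min(1, 1 − 1.000 + 0.550) = min(1, 0.550) = 0.550
¬(((B ⇒ B) ⇒ (A ⇒ (A ∧ A))) ⇒ B) = 1 − 0.550 = 0.450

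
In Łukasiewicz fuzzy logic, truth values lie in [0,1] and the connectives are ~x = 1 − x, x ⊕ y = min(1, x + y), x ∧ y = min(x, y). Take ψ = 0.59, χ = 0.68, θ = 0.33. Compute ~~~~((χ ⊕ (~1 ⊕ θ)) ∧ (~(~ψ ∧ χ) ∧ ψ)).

~1 = 1 − 1.00 = 0.00
~1 ⊕ θ = min(1, 0.00 + 0.33) = min(1, 0.33) = 0.33
χ ⊕ (~1 ⊕ θ) = min(1, 0.68 + 0.33) = min(1, 1.01) = 1.00
~ψ = 1 − 0.59 = 0.41
~ψ ∧ χ = min(0.41, 0.68) = 0.41
~(~ψ ∧ χ) = 1 − 0.41 = 0.59
~(~ψ ∧ χ) ∧ ψ = min(0.59, 0.59) = 0.59
(χ ⊕ (~1 ⊕ θ)) ∧ (~(~ψ ∧ χ) ∧ ψ) = min(1.00, 0.59) = 0.59
~((χ ⊕ (~1 ⊕ θ)) ∧ (~(~ψ ∧ χ) ∧ ψ)) = 1 − 0.59 = 0.41
~~((χ ⊕ (~1 ⊕ θ)) ∧ (~(~ψ ∧ χ) ∧ ψ)) = 1 − 0.41 = 0.59
~~~((χ ⊕ (~1 ⊕ θ)) ∧ (~(~ψ ∧ χ) ∧ ψ)) = 1 − 0.59 = 0.41
~~~~((χ ⊕ (~1 ⊕ θ)) ∧ (~(~ψ ∧ χ) ∧ ψ)) = 1 − 0.41 = 0.59

0.59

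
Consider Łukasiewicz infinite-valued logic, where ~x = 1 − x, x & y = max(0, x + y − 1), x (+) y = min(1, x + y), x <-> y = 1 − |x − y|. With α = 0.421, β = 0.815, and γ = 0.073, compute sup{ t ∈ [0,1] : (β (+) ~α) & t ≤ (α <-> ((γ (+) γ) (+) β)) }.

0.460

~α = 1 − 0.421 = 0.579
β (+) ~α = min(1, 0.815 + 0.579) = min(1, 1.394) = 1.000
So the left factor is β (+) ~α = 1.000.
γ (+) γ = min(1, 0.073 + 0.073) = min(1, 0.146) = 0.146
(γ (+) γ) (+) β = min(1, 0.146 + 0.815) = min(1, 0.961) = 0.961
α <-> ((γ (+) γ) (+) β) = 1 − |0.421 − 0.961| = 1 − 0.540 = 0.460
So the right-hand bound is α <-> ((γ (+) γ) (+) β) = 0.460.
The residuum of the Łukasiewicz t-norm gives the supremum: min(1, 1 − 1.000 + 0.460).
1 − 1.000 + 0.460 = 0.460, so t = min(1, 0.460) = 0.460.
Check: 1.000 & 0.460 = max(0, 0.460) = 0.460 ≤ 0.460.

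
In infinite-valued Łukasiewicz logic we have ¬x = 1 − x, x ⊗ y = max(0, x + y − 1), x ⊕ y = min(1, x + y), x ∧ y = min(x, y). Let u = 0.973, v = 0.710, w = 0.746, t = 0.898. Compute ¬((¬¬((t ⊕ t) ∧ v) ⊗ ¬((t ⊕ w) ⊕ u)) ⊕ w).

t ⊕ t = min(1, 0.898 + 0.898) = min(1, 1.796) = 1.000
(t ⊕ t) ∧ v = min(1.000, 0.710) = 0.710
¬((t ⊕ t) ∧ v) = 1 − 0.710 = 0.290
¬¬((t ⊕ t) ∧ v) = 1 − 0.290 = 0.710
t ⊕ w = min(1, 0.898 + 0.746) = min(1, 1.644) = 1.000
(t ⊕ w) ⊕ u = min(1, 1.000 + 0.973) = min(1, 1.973) = 1.000
¬((t ⊕ w) ⊕ u) = 1 − 1.000 = 0.000
¬¬((t ⊕ t) ∧ v) ⊗ ¬((t ⊕ w) ⊕ u) = max(0, 0.710 + 0.000 − 1) = max(0, -0.290) = 0.000
(¬¬((t ⊕ t) ∧ v) ⊗ ¬((t ⊕ w) ⊕ u)) ⊕ w = min(1, 0.000 + 0.746) = min(1, 0.746) = 0.746
¬((¬¬((t ⊕ t) ∧ v) ⊗ ¬((t ⊕ w) ⊕ u)) ⊕ w) = 1 − 0.746 = 0.254

0.254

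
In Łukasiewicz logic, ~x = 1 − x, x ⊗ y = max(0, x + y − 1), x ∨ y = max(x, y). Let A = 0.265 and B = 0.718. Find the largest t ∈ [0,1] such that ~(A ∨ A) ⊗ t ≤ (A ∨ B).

0.983

A ∨ A = max(0.265, 0.265) = 0.265
~(A ∨ A) = 1 − 0.265 = 0.735
So the left factor is ~(A ∨ A) = 0.735.
A ∨ B = max(0.265, 0.718) = 0.718
So the right-hand bound is A ∨ B = 0.718.
The residuum of the Łukasiewicz t-norm gives the supremum: min(1, 1 − 0.735 + 0.718).
1 − 0.735 + 0.718 = 0.983, so t = min(1, 0.983) = 0.983.
Check: 0.735 ⊗ 0.983 = max(0, 0.718) = 0.718 ≤ 0.718.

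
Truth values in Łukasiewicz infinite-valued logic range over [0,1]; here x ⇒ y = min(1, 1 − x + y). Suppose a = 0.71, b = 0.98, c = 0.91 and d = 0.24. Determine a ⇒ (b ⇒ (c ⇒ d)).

c ⇒ d = min(1, 1 − 0.91 + 0.24) = min(1, 0.33) = 0.33
b ⇒ (c ⇒ d) = min(1, 1 − 0.98 + 0.33) = min(1, 0.35) = 0.35
a ⇒ (b ⇒ (c ⇒ d)) = min(1, 1 − 0.71 + 0.35) = min(1, 0.64) = 0.64

0.64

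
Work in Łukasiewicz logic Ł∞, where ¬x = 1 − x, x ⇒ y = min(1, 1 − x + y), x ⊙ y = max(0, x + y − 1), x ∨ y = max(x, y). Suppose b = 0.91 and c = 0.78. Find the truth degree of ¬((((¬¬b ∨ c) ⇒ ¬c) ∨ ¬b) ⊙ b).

0.78

¬b = 1 − 0.91 = 0.09
¬¬b = 1 − 0.09 = 0.91
¬¬b ∨ c = max(0.91, 0.78) = 0.91
¬c = 1 − 0.78 = 0.22
(¬¬b ∨ c) ⇒ ¬c = min(1, 1 − 0.91 + 0.22) = min(1, 0.31) = 0.31
((¬¬b ∨ c) ⇒ ¬c) ∨ ¬b = max(0.31, 0.09) = 0.31
(((¬¬b ∨ c) ⇒ ¬c) ∨ ¬b) ⊙ b = max(0, 0.31 + 0.91 − 1) = max(0, 0.22) = 0.22
¬((((¬¬b ∨ c) ⇒ ¬c) ∨ ¬b) ⊙ b) = 1 − 0.22 = 0.78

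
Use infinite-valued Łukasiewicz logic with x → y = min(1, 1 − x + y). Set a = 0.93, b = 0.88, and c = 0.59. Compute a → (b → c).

0.78

b → c = min(1, 1 − 0.88 + 0.59) = min(1, 0.71) = 0.71
a → (b → c) = min(1, 1 − 0.93 + 0.71) = min(1, 0.78) = 0.78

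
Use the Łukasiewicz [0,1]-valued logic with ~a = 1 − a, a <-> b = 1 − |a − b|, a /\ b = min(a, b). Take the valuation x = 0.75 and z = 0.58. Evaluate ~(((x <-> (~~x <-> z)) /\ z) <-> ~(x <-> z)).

~x = 1 − 0.75 = 0.25
~~x = 1 − 0.25 = 0.75
~~x <-> z = 1 − |0.75 − 0.58| = 1 − 0.17 = 0.83
x <-> (~~x <-> z) = 1 − |0.75 − 0.83| = 1 − 0.08 = 0.92
(x <-> (~~x <-> z)) /\ z = min(0.92, 0.58) = 0.58
x <-> z = 1 − |0.75 − 0.58| = 1 − 0.17 = 0.83
~(x <-> z) = 1 − 0.83 = 0.17
((x <-> (~~x <-> z)) /\ z) <-> ~(x <-> z) = 1 − |0.58 − 0.17| = 1 − 0.41 = 0.59
~(((x <-> (~~x <-> z)) /\ z) <-> ~(x <-> z)) = 1 − 0.59 = 0.41

0.41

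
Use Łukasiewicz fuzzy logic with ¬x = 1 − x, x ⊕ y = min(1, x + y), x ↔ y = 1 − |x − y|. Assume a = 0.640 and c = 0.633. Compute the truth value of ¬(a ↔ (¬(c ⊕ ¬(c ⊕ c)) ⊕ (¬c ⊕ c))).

0.360

c ⊕ c = min(1, 0.633 + 0.633) = min(1, 1.266) = 1.000
¬(c ⊕ c) = 1 − 1.000 = 0.000
c ⊕ ¬(c ⊕ c) = min(1, 0.633 + 0.000) = min(1, 0.633) = 0.633
¬(c ⊕ ¬(c ⊕ c)) = 1 − 0.633 = 0.367
¬c = 1 − 0.633 = 0.367
¬c ⊕ c = min(1, 0.367 + 0.633) = min(1, 1.000) = 1.000
¬(c ⊕ ¬(c ⊕ c)) ⊕ (¬c ⊕ c) = min(1, 0.367 + 1.000) = min(1, 1.367) = 1.000
a ↔ (¬(c ⊕ ¬(c ⊕ c)) ⊕ (¬c ⊕ c)) = 1 − |0.640 − 1.000| = 1 − 0.360 = 0.640
¬(a ↔ (¬(c ⊕ ¬(c ⊕ c)) ⊕ (¬c ⊕ c))) = 1 − 0.640 = 0.360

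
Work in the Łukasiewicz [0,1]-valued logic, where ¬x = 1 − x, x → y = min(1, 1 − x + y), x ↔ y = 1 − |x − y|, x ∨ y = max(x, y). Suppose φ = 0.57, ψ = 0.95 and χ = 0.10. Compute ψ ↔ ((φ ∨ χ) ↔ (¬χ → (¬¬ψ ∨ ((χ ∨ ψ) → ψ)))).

0.62

φ ∨ χ = max(0.57, 0.10) = 0.57
¬χ = 1 − 0.10 = 0.90
¬ψ = 1 − 0.95 = 0.05
¬¬ψ = 1 − 0.05 = 0.95
χ ∨ ψ = max(0.10, 0.95) = 0.95
(χ ∨ ψ) → ψ = min(1, 1 − 0.95 + 0.95) = min(1, 1.00) = 1.00
¬¬ψ ∨ ((χ ∨ ψ) → ψ) = max(0.95, 1.00) = 1.00
¬χ → (¬¬ψ ∨ ((χ ∨ ψ) → ψ)) = min(1, 1 − 0.90 + 1.00) = min(1, 1.10) = 1.00
(φ ∨ χ) ↔ (¬χ → (¬¬ψ ∨ ((χ ∨ ψ) → ψ))) = 1 − |0.57 − 1.00| = 1 − 0.43 = 0.57
ψ ↔ ((φ ∨ χ) ↔ (¬χ → (¬¬ψ ∨ ((χ ∨ ψ) → ψ)))) = 1 − |0.95 − 0.57| = 1 − 0.38 = 0.62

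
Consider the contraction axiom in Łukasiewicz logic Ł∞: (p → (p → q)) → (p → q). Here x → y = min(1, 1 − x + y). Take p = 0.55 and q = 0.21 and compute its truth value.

p → q = min(1, 1 − 0.55 + 0.21) = min(1, 0.66) = 0.66
p → (p → q) = min(1, 1 − 0.55 + 0.66) = min(1, 1.11) = 1.00
(p → (p → q)) → (p → q) = min(1, 1 − 1.00 + 0.66) = min(1, 0.66) = 0.66
(The value 0.66 < 1 shows this instance is not satisfied; fails in Ł∞ (the t-norm is not idempotent).)

0.66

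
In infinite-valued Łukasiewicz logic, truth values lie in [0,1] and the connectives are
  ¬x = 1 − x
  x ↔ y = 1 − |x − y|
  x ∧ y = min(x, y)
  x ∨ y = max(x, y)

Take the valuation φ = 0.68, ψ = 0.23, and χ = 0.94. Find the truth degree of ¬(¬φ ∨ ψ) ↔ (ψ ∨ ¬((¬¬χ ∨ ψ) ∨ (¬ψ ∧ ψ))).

0.55

¬φ = 1 − 0.68 = 0.32
¬φ ∨ ψ = max(0.32, 0.23) = 0.32
¬(¬φ ∨ ψ) = 1 − 0.32 = 0.68
¬χ = 1 − 0.94 = 0.06
¬¬χ = 1 − 0.06 = 0.94
¬¬χ ∨ ψ = max(0.94, 0.23) = 0.94
¬ψ = 1 − 0.23 = 0.77
¬ψ ∧ ψ = min(0.77, 0.23) = 0.23
(¬¬χ ∨ ψ) ∨ (¬ψ ∧ ψ) = max(0.94, 0.23) = 0.94
¬((¬¬χ ∨ ψ) ∨ (¬ψ ∧ ψ)) = 1 − 0.94 = 0.06
ψ ∨ ¬((¬¬χ ∨ ψ) ∨ (¬ψ ∧ ψ)) = max(0.23, 0.06) = 0.23
¬(¬φ ∨ ψ) ↔ (ψ ∨ ¬((¬¬χ ∨ ψ) ∨ (¬ψ ∧ ψ))) = 1 − |0.68 − 0.23| = 1 − 0.45 = 0.55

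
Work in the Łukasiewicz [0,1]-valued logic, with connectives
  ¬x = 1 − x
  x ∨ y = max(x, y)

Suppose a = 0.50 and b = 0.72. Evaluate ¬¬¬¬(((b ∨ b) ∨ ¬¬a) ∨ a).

b ∨ b = max(0.72, 0.72) = 0.72
¬a = 1 − 0.50 = 0.50
¬¬a = 1 − 0.50 = 0.50
(b ∨ b) ∨ ¬¬a = max(0.72, 0.50) = 0.72
((b ∨ b) ∨ ¬¬a) ∨ a = max(0.72, 0.50) = 0.72
¬(((b ∨ b) ∨ ¬¬a) ∨ a) = 1 − 0.72 = 0.28
¬¬(((b ∨ b) ∨ ¬¬a) ∨ a) = 1 − 0.28 = 0.72
¬¬¬(((b ∨ b) ∨ ¬¬a) ∨ a) = 1 − 0.72 = 0.28
¬¬¬¬(((b ∨ b) ∨ ¬¬a) ∨ a) = 1 − 0.28 = 0.72

0.72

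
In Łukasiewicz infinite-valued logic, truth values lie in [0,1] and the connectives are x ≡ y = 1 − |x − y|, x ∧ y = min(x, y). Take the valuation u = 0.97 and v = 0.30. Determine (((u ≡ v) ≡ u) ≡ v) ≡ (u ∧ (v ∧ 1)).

u ≡ v = 1 − |0.97 − 0.30| = 1 − 0.67 = 0.33
(u ≡ v) ≡ u = 1 − |0.33 − 0.97| = 1 − 0.64 = 0.36
((u ≡ v) ≡ u) ≡ v = 1 − |0.36 − 0.30| = 1 − 0.06 = 0.94
v ∧ 1 = min(0.30, 1.00) = 0.30
u ∧ (v ∧ 1) = min(0.97, 0.30) = 0.30
(((u ≡ v) ≡ u) ≡ v) ≡ (u ∧ (v ∧ 1)) = 1 − |0.94 − 0.30| = 1 − 0.64 = 0.36

0.36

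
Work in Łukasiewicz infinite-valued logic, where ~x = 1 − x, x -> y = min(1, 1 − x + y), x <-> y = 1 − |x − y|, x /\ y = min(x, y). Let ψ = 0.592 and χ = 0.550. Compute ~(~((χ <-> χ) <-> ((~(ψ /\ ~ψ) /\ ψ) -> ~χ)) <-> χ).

χ <-> χ = 1 − |0.550 − 0.550| = 1 − 0.000 = 1.000
~ψ = 1 − 0.592 = 0.408
ψ /\ ~ψ = min(0.592, 0.408) = 0.408
~(ψ /\ ~ψ) = 1 − 0.408 = 0.592
~(ψ /\ ~ψ) /\ ψ = min(0.592, 0.592) = 0.592
~χ = 1 − 0.550 = 0.450
(~(ψ /\ ~ψ) /\ ψ) -> ~χ = min(1, 1 − 0.592 + 0.450) = min(1, 0.858) = 0.858
(χ <-> χ) <-> ((~(ψ /\ ~ψ) /\ ψ) -> ~χ) = 1 − |1.000 − 0.858| = 1 − 0.142 = 0.858
~((χ <-> χ) <-> ((~(ψ /\ ~ψ) /\ ψ) -> ~χ)) = 1 − 0.858 = 0.142
~((χ <-> χ) <-> ((~(ψ /\ ~ψ) /\ ψ) -> ~χ)) <-> χ = 1 − |0.142 − 0.550| = 1 − 0.408 = 0.592
~(~((χ <-> χ) <-> ((~(ψ /\ ~ψ) /\ ψ) -> ~χ)) <-> χ) = 1 − 0.592 = 0.408

0.408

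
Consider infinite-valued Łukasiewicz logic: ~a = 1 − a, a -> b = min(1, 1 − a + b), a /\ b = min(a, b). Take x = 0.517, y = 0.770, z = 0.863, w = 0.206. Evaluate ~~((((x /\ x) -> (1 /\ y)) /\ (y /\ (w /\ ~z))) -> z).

1.000

x /\ x = min(0.517, 0.517) = 0.517
1 /\ y = min(1.000, 0.770) = 0.770
(x /\ x) -> (1 /\ y) = min(1, 1 − 0.517 + 0.770) = min(1, 1.253) = 1.000
~z = 1 − 0.863 = 0.137
w /\ ~z = min(0.206, 0.137) = 0.137
y /\ (w /\ ~z) = min(0.770, 0.137) = 0.137
((x /\ x) -> (1 /\ y)) /\ (y /\ (w /\ ~z)) = min(1.000, 0.137) = 0.137
(((x /\ x) -> (1 /\ y)) /\ (y /\ (w /\ ~z))) -> z = min(1, 1 − 0.137 + 0.863) = min(1, 1.726) = 1.000
~((((x /\ x) -> (1 /\ y)) /\ (y /\ (w /\ ~z))) -> z) = 1 − 1.000 = 0.000
~~((((x /\ x) -> (1 /\ y)) /\ (y /\ (w /\ ~z))) -> z) = 1 − 0.000 = 1.000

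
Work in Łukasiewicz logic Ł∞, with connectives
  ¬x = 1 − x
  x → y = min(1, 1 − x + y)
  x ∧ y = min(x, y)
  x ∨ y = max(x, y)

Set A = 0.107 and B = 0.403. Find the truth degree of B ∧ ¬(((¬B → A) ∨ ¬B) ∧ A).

0.403

¬B = 1 − 0.403 = 0.597
¬B → A = min(1, 1 − 0.597 + 0.107) = min(1, 0.510) = 0.510
(¬B → A) ∨ ¬B = max(0.510, 0.597) = 0.597
((¬B → A) ∨ ¬B) ∧ A = min(0.597, 0.107) = 0.107
¬(((¬B → A) ∨ ¬B) ∧ A) = 1 − 0.107 = 0.893
B ∧ ¬(((¬B → A) ∨ ¬B) ∧ A) = min(0.403, 0.893) = 0.403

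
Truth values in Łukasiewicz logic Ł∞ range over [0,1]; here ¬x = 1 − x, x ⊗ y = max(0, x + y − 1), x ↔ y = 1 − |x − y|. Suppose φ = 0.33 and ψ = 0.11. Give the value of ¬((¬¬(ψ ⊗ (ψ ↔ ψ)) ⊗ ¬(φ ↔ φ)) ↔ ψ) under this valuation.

ψ ↔ ψ = 1 − |0.11 − 0.11| = 1 − 0.00 = 1.00
ψ ⊗ (ψ ↔ ψ) = max(0, 0.11 + 1.00 − 1) = max(0, 0.11) = 0.11
¬(ψ ⊗ (ψ ↔ ψ)) = 1 − 0.11 = 0.89
¬¬(ψ ⊗ (ψ ↔ ψ)) = 1 − 0.89 = 0.11
φ ↔ φ = 1 − |0.33 − 0.33| = 1 − 0.00 = 1.00
¬(φ ↔ φ) = 1 − 1.00 = 0.00
¬¬(ψ ⊗ (ψ ↔ ψ)) ⊗ ¬(φ ↔ φ) = max(0, 0.11 + 0.00 − 1) = max(0, -0.89) = 0.00
(¬¬(ψ ⊗ (ψ ↔ ψ)) ⊗ ¬(φ ↔ φ)) ↔ ψ = 1 − |0.00 − 0.11| = 1 − 0.11 = 0.89
¬((¬¬(ψ ⊗ (ψ ↔ ψ)) ⊗ ¬(φ ↔ φ)) ↔ ψ) = 1 − 0.89 = 0.11

0.11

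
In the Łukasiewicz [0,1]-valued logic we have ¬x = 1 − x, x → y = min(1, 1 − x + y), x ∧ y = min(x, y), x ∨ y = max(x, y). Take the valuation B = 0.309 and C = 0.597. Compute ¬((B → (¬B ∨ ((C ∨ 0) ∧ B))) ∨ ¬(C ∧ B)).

0.000

¬B = 1 − 0.309 = 0.691
C ∨ 0 = max(0.597, 0.000) = 0.597
(C ∨ 0) ∧ B = min(0.597, 0.309) = 0.309
¬B ∨ ((C ∨ 0) ∧ B) = max(0.691, 0.309) = 0.691
B → (¬B ∨ ((C ∨ 0) ∧ B)) = min(1, 1 − 0.309 + 0.691) = min(1, 1.382) = 1.000
C ∧ B = min(0.597, 0.309) = 0.309
¬(C ∧ B) = 1 − 0.309 = 0.691
(B → (¬B ∨ ((C ∨ 0) ∧ B))) ∨ ¬(C ∧ B) = max(1.000, 0.691) = 1.000
¬((B → (¬B ∨ ((C ∨ 0) ∧ B))) ∨ ¬(C ∧ B)) = 1 − 1.000 = 0.000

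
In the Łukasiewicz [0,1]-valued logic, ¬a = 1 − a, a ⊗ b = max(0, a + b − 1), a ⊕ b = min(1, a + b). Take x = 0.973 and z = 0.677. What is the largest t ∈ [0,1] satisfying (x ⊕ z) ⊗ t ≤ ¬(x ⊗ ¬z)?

x ⊕ z = min(1, 0.973 + 0.677) = min(1, 1.650) = 1.000
So the left factor is x ⊕ z = 1.000.
¬z = 1 − 0.677 = 0.323
x ⊗ ¬z = max(0, 0.973 + 0.323 − 1) = max(0, 0.296) = 0.296
¬(x ⊗ ¬z) = 1 − 0.296 = 0.704
So the right-hand bound is ¬(x ⊗ ¬z) = 0.704.
The residuum of the Łukasiewicz t-norm gives the supremum: min(1, 1 − 1.000 + 0.704).
1 − 1.000 + 0.704 = 0.704, so t = min(1, 0.704) = 0.704.
Check: 1.000 ⊗ 0.704 = max(0, 0.704) = 0.704 ≤ 0.704.

0.704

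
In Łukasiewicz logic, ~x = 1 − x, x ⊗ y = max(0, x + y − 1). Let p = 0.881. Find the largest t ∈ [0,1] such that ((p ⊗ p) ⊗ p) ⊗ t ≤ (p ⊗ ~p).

0.357

p ⊗ p = max(0, 0.881 + 0.881 − 1) = max(0, 0.762) = 0.762
(p ⊗ p) ⊗ p = max(0, 0.762 + 0.881 − 1) = max(0, 0.643) = 0.643
So the left factor is (p ⊗ p) ⊗ p = 0.643.
~p = 1 − 0.881 = 0.119
p ⊗ ~p = max(0, 0.881 + 0.119 − 1) = max(0, 0.000) = 0.000
So the right-hand bound is p ⊗ ~p = 0.000.
The residuum of the Łukasiewicz t-norm gives the supremum: min(1, 1 − 0.643 + 0.000).
1 − 0.643 + 0.000 = 0.357, so t = min(1, 0.357) = 0.357.
Check: 0.643 ⊗ 0.357 = max(0, 0.000) = 0.000 ≤ 0.000.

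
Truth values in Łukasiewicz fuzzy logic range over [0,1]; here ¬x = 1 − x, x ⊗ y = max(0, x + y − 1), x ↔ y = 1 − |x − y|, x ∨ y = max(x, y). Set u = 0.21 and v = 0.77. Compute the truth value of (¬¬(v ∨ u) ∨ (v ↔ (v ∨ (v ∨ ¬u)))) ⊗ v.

v ∨ u = max(0.77, 0.21) = 0.77
¬(v ∨ u) = 1 − 0.77 = 0.23
¬¬(v ∨ u) = 1 − 0.23 = 0.77
¬u = 1 − 0.21 = 0.79
v ∨ ¬u = max(0.77, 0.79) = 0.79
v ∨ (v ∨ ¬u) = max(0.77, 0.79) = 0.79
v ↔ (v ∨ (v ∨ ¬u)) = 1 − |0.77 − 0.79| = 1 − 0.02 = 0.98
¬¬(v ∨ u) ∨ (v ↔ (v ∨ (v ∨ ¬u))) = max(0.77, 0.98) = 0.98
(¬¬(v ∨ u) ∨ (v ↔ (v ∨ (v ∨ ¬u)))) ⊗ v = max(0, 0.98 + 0.77 − 1) = max(0, 0.75) = 0.75

0.75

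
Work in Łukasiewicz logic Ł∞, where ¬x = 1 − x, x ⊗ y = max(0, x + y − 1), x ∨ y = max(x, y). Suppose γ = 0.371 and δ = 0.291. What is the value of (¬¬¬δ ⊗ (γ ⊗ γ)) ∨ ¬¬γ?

0.371

¬δ = 1 − 0.291 = 0.709
¬¬δ = 1 − 0.709 = 0.291
¬¬¬δ = 1 − 0.291 = 0.709
γ ⊗ γ = max(0, 0.371 + 0.371 − 1) = max(0, -0.258) = 0.000
¬¬¬δ ⊗ (γ ⊗ γ) = max(0, 0.709 + 0.000 − 1) = max(0, -0.291) = 0.000
¬γ = 1 − 0.371 = 0.629
¬¬γ = 1 − 0.629 = 0.371
(¬¬¬δ ⊗ (γ ⊗ γ)) ∨ ¬¬γ = max(0.000, 0.371) = 0.371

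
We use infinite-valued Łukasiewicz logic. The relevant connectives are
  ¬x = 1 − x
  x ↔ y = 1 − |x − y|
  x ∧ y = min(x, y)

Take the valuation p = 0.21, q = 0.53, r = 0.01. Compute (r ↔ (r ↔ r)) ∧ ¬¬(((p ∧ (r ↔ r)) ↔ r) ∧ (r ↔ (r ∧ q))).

0.01

r ↔ r = 1 − |0.01 − 0.01| = 1 − 0.00 = 1.00
r ↔ (r ↔ r) = 1 − |0.01 − 1.00| = 1 − 0.99 = 0.01
p ∧ (r ↔ r) = min(0.21, 1.00) = 0.21
(p ∧ (r ↔ r)) ↔ r = 1 − |0.21 − 0.01| = 1 − 0.20 = 0.80
r ∧ q = min(0.01, 0.53) = 0.01
r ↔ (r ∧ q) = 1 − |0.01 − 0.01| = 1 − 0.00 = 1.00
((p ∧ (r ↔ r)) ↔ r) ∧ (r ↔ (r ∧ q)) = min(0.80, 1.00) = 0.80
¬(((p ∧ (r ↔ r)) ↔ r) ∧ (r ↔ (r ∧ q))) = 1 − 0.80 = 0.20
¬¬(((p ∧ (r ↔ r)) ↔ r) ∧ (r ↔ (r ∧ q))) = 1 − 0.20 = 0.80
(r ↔ (r ↔ r)) ∧ ¬¬(((p ∧ (r ↔ r)) ↔ r) ∧ (r ↔ (r ∧ q))) = min(0.01, 0.80) = 0.01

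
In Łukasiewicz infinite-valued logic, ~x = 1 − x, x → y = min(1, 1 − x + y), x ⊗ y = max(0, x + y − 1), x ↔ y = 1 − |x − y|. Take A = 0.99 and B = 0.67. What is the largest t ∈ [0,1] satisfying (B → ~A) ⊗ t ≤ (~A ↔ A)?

0.68

~A = 1 − 0.99 = 0.01
B → ~A = min(1, 1 − 0.67 + 0.01) = min(1, 0.34) = 0.34
So the left factor is B → ~A = 0.34.
~A ↔ A = 1 − |0.01 − 0.99| = 1 − 0.98 = 0.02
So the right-hand bound is ~A ↔ A = 0.02.
The residuum of the Łukasiewicz t-norm gives the supremum: min(1, 1 − 0.34 + 0.02).
1 − 0.34 + 0.02 = 0.68, so t = min(1, 0.68) = 0.68.
Check: 0.34 ⊗ 0.68 = max(0, 0.02) = 0.02 ≤ 0.02.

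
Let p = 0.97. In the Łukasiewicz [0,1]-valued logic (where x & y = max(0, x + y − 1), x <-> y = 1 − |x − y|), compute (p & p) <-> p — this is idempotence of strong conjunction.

p & p = max(0, 0.97 + 0.97 − 1) = max(0, 0.94) = 0.94
(p & p) <-> p = 1 − |0.94 − 0.97| = 1 − 0.03 = 0.97
(The value 0.97 < 1 shows this instance is not satisfied; fails in Ł∞ since a ⊗ a = max(0, 2a−1) ≠ a in general.)

0.97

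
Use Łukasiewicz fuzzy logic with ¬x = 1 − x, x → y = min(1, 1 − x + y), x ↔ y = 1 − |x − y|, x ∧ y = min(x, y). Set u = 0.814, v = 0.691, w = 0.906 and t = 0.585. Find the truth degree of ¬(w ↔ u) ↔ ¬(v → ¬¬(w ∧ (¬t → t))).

0.908

w ↔ u = 1 − |0.906 − 0.814| = 1 − 0.092 = 0.908
¬(w ↔ u) = 1 − 0.908 = 0.092
¬t = 1 − 0.585 = 0.415
¬t → t = min(1, 1 − 0.415 + 0.585) = min(1, 1.170) = 1.000
w ∧ (¬t → t) = min(0.906, 1.000) = 0.906
¬(w ∧ (¬t → t)) = 1 − 0.906 = 0.094
¬¬(w ∧ (¬t → t)) = 1 − 0.094 = 0.906
v → ¬¬(w ∧ (¬t → t)) = min(1, 1 − 0.691 + 0.906) = min(1, 1.215) = 1.000
¬(v → ¬¬(w ∧ (¬t → t))) = 1 − 1.000 = 0.000
¬(w ↔ u) ↔ ¬(v → ¬¬(w ∧ (¬t → t))) = 1 − |0.092 − 0.000| = 1 − 0.092 = 0.908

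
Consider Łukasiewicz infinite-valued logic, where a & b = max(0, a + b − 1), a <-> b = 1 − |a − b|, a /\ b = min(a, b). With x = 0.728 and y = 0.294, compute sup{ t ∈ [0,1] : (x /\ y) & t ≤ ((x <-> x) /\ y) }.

1.000

x /\ y = min(0.728, 0.294) = 0.294
So the left factor is x /\ y = 0.294.
x <-> x = 1 − |0.728 − 0.728| = 1 − 0.000 = 1.000
(x <-> x) /\ y = min(1.000, 0.294) = 0.294
So the right-hand bound is (x <-> x) /\ y = 0.294.
The residuum of the Łukasiewicz t-norm gives the supremum: min(1, 1 − 0.294 + 0.294).
1 − 0.294 + 0.294 = 1.000, so t = min(1, 1.000) = 1.000.
Check: 0.294 & 1.000 = max(0, 0.294) = 0.294 ≤ 0.294.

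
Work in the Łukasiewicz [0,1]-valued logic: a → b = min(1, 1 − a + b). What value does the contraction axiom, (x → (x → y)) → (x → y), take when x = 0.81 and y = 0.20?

0.81

x → y = min(1, 1 − 0.81 + 0.20) = min(1, 0.39) = 0.39
x → (x → y) = min(1, 1 − 0.81 + 0.39) = min(1, 0.58) = 0.58
(x → (x → y)) → (x → y) = min(1, 1 − 0.58 + 0.39) = min(1, 0.81) = 0.81
(The value 0.81 < 1 shows this instance is not satisfied; fails in Ł∞ (the t-norm is not idempotent).)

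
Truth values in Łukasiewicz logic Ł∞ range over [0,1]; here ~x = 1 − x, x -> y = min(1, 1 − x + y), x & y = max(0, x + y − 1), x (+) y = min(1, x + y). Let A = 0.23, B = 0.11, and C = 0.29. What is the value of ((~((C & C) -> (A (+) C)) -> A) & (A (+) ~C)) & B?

0.05

C & C = max(0, 0.29 + 0.29 − 1) = max(0, -0.42) = 0.00
A (+) C = min(1, 0.23 + 0.29) = min(1, 0.52) = 0.52
(C & C) -> (A (+) C) = min(1, 1 − 0.00 + 0.52) = min(1, 1.52) = 1.00
~((C & C) -> (A (+) C)) = 1 − 1.00 = 0.00
~((C & C) -> (A (+) C)) -> A = min(1, 1 − 0.00 + 0.23) = min(1, 1.23) = 1.00
~C = 1 − 0.29 = 0.71
A (+) ~C = min(1, 0.23 + 0.71) = min(1, 0.94) = 0.94
(~((C & C) -> (A (+) C)) -> A) & (A (+) ~C) = max(0, 1.00 + 0.94 − 1) = max(0, 0.94) = 0.94
((~((C & C) -> (A (+) C)) -> A) & (A (+) ~C)) & B = max(0, 0.94 + 0.11 − 1) = max(0, 0.05) = 0.05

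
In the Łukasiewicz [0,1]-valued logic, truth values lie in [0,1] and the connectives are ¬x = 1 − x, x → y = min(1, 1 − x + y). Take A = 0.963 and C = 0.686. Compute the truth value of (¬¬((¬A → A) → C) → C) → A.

0.963

¬A = 1 − 0.963 = 0.037
¬A → A = min(1, 1 − 0.037 + 0.963) = min(1, 1.926) = 1.000
(¬A → A) → C = min(1, 1 − 1.000 + 0.686) = min(1, 0.686) = 0.686
¬((¬A → A) → C) = 1 − 0.686 = 0.314
¬¬((¬A → A) → C) = 1 − 0.314 = 0.686
¬¬((¬A → A) → C) → C = min(1, 1 − 0.686 + 0.686) = min(1, 1.000) = 1.000
(¬¬((¬A → A) → C) → C) → A = min(1, 1 − 1.000 + 0.963) = min(1, 0.963) = 0.963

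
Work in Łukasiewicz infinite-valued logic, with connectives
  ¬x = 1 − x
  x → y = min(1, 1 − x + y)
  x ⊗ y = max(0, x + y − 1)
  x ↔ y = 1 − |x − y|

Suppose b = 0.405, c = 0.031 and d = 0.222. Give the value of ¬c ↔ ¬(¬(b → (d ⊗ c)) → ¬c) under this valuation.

¬c = 1 − 0.031 = 0.969
d ⊗ c = max(0, 0.222 + 0.031 − 1) = max(0, -0.747) = 0.000
b → (d ⊗ c) = min(1, 1 − 0.405 + 0.000) = min(1, 0.595) = 0.595
¬(b → (d ⊗ c)) = 1 − 0.595 = 0.405
¬(b → (d ⊗ c)) → ¬c = min(1, 1 − 0.405 + 0.969) = min(1, 1.564) = 1.000
¬(¬(b → (d ⊗ c)) → ¬c) = 1 − 1.000 = 0.000
¬c ↔ ¬(¬(b → (d ⊗ c)) → ¬c) = 1 − |0.969 − 0.000| = 1 − 0.969 = 0.031

0.031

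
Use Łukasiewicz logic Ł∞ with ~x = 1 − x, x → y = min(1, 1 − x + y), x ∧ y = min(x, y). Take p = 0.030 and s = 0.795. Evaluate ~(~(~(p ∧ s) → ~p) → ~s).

p ∧ s = min(0.030, 0.795) = 0.030
~(p ∧ s) = 1 − 0.030 = 0.970
~p = 1 − 0.030 = 0.970
~(p ∧ s) → ~p = min(1, 1 − 0.970 + 0.970) = min(1, 1.000) = 1.000
~(~(p ∧ s) → ~p) = 1 − 1.000 = 0.000
~s = 1 − 0.795 = 0.205
~(~(p ∧ s) → ~p) → ~s = min(1, 1 − 0.000 + 0.205) = min(1, 1.205) = 1.000
~(~(~(p ∧ s) → ~p) → ~s) = 1 − 1.000 = 0.000

0.000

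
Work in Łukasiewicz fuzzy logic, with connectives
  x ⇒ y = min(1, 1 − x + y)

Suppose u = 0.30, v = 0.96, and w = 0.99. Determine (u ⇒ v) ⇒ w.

0.99

u ⇒ v = min(1, 1 − 0.30 + 0.96) = min(1, 1.66) = 1.00
(u ⇒ v) ⇒ w = min(1, 1 − 1.00 + 0.99) = min(1, 0.99) = 0.99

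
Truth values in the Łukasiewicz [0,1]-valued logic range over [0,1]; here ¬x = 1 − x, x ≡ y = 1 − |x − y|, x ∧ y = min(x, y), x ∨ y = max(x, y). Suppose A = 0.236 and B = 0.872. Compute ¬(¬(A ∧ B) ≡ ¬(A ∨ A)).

A ∧ B = min(0.236, 0.872) = 0.236
¬(A ∧ B) = 1 − 0.236 = 0.764
A ∨ A = max(0.236, 0.236) = 0.236
¬(A ∨ A) = 1 − 0.236 = 0.764
¬(A ∧ B) ≡ ¬(A ∨ A) = 1 − |0.764 − 0.764| = 1 − 0.000 = 1.000
¬(¬(A ∧ B) ≡ ¬(A ∨ A)) = 1 − 1.000 = 0.000

0.000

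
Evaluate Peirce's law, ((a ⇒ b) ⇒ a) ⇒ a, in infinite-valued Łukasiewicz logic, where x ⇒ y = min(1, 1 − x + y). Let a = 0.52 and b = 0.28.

a ⇒ b = min(1, 1 − 0.52 + 0.28) = min(1, 0.76) = 0.76
(a ⇒ b) ⇒ a = min(1, 1 − 0.76 + 0.52) = min(1, 0.76) = 0.76
((a ⇒ b) ⇒ a) ⇒ a = min(1, 1 − 0.76 + 0.52) = min(1, 0.76) = 0.76
(The value 0.76 < 1 shows this instance is not satisfied; not a Ł∞-tautology in general.)

0.76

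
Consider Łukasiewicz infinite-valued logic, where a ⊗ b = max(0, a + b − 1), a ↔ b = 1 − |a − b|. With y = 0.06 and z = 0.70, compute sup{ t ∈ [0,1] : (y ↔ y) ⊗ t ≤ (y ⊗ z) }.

0.00

y ↔ y = 1 − |0.06 − 0.06| = 1 − 0.00 = 1.00
So the left factor is y ↔ y = 1.00.
y ⊗ z = max(0, 0.06 + 0.70 − 1) = max(0, -0.24) = 0.00
So the right-hand bound is y ⊗ z = 0.00.
The residuum of the Łukasiewicz t-norm gives the supremum: min(1, 1 − 1.00 + 0.00).
1 − 1.00 + 0.00 = 0.00, so t = min(1, 0.00) = 0.00.
Check: 1.00 ⊗ 0.00 = max(0, 0.00) = 0.00 ≤ 0.00.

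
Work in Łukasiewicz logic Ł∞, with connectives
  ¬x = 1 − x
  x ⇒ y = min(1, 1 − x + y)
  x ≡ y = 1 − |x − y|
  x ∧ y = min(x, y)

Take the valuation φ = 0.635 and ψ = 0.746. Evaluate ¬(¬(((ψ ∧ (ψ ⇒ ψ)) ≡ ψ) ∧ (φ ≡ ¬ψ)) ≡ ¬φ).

0.016

ψ ⇒ ψ = min(1, 1 − 0.746 + 0.746) = min(1, 1.000) = 1.000
ψ ∧ (ψ ⇒ ψ) = min(0.746, 1.000) = 0.746
(ψ ∧ (ψ ⇒ ψ)) ≡ ψ = 1 − |0.746 − 0.746| = 1 − 0.000 = 1.000
¬ψ = 1 − 0.746 = 0.254
φ ≡ ¬ψ = 1 − |0.635 − 0.254| = 1 − 0.381 = 0.619
((ψ ∧ (ψ ⇒ ψ)) ≡ ψ) ∧ (φ ≡ ¬ψ) = min(1.000, 0.619) = 0.619
¬(((ψ ∧ (ψ ⇒ ψ)) ≡ ψ) ∧ (φ ≡ ¬ψ)) = 1 − 0.619 = 0.381
¬φ = 1 − 0.635 = 0.365
¬(((ψ ∧ (ψ ⇒ ψ)) ≡ ψ) ∧ (φ ≡ ¬ψ)) ≡ ¬φ = 1 − |0.381 − 0.365| = 1 − 0.016 = 0.984
¬(¬(((ψ ∧ (ψ ⇒ ψ)) ≡ ψ) ∧ (φ ≡ ¬ψ)) ≡ ¬φ) = 1 − 0.984 = 0.016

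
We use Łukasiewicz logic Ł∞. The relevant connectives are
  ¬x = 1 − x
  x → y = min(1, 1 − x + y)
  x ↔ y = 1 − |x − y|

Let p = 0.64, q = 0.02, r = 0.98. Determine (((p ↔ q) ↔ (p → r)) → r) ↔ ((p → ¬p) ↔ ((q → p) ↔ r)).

0.74

p ↔ q = 1 − |0.64 − 0.02| = 1 − 0.62 = 0.38
p → r = min(1, 1 − 0.64 + 0.98) = min(1, 1.34) = 1.00
(p ↔ q) ↔ (p → r) = 1 − |0.38 − 1.00| = 1 − 0.62 = 0.38
((p ↔ q) ↔ (p → r)) → r = min(1, 1 − 0.38 + 0.98) = min(1, 1.60) = 1.00
¬p = 1 − 0.64 = 0.36
p → ¬p = min(1, 1 − 0.64 + 0.36) = min(1, 0.72) = 0.72
q → p = min(1, 1 − 0.02 + 0.64) = min(1, 1.62) = 1.00
(q → p) ↔ r = 1 − |1.00 − 0.98| = 1 − 0.02 = 0.98
(p → ¬p) ↔ ((q → p) ↔ r) = 1 − |0.72 − 0.98| = 1 − 0.26 = 0.74
(((p ↔ q) ↔ (p → r)) → r) ↔ ((p → ¬p) ↔ ((q → p) ↔ r)) = 1 − |1.00 − 0.74| = 1 − 0.26 = 0.74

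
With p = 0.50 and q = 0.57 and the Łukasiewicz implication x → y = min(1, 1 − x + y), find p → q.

p → q = min(1, 1 − 0.50 + 0.57) = min(1, 1.07) = 1.00
For comparison, the Gödel implication (1 if x ≤ y else y) would give 1.00.

1.00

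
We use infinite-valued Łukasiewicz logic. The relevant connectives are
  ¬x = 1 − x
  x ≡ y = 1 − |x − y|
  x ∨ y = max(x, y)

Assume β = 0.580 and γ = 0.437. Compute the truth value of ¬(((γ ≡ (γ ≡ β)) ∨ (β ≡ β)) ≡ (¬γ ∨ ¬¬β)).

γ ≡ β = 1 − |0.437 − 0.580| = 1 − 0.143 = 0.857
γ ≡ (γ ≡ β) = 1 − |0.437 − 0.857| = 1 − 0.420 = 0.580
β ≡ β = 1 − |0.580 − 0.580| = 1 − 0.000 = 1.000
(γ ≡ (γ ≡ β)) ∨ (β ≡ β) = max(0.580, 1.000) = 1.000
¬γ = 1 − 0.437 = 0.563
¬β = 1 − 0.580 = 0.420
¬¬β = 1 − 0.420 = 0.580
¬γ ∨ ¬¬β = max(0.563, 0.580) = 0.580
((γ ≡ (γ ≡ β)) ∨ (β ≡ β)) ≡ (¬γ ∨ ¬¬β) = 1 − |1.000 − 0.580| = 1 − 0.420 = 0.580
¬(((γ ≡ (γ ≡ β)) ∨ (β ≡ β)) ≡ (¬γ ∨ ¬¬β)) = 1 − 0.580 = 0.420

0.420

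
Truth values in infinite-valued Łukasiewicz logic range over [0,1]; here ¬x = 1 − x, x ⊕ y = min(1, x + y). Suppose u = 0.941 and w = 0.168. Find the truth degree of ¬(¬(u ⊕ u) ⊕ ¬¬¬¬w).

u ⊕ u = min(1, 0.941 + 0.941) = min(1, 1.882) = 1.000
¬(u ⊕ u) = 1 − 1.000 = 0.000
¬w = 1 − 0.168 = 0.832
¬¬w = 1 − 0.832 = 0.168
¬¬¬w = 1 − 0.168 = 0.832
¬¬¬¬w = 1 − 0.832 = 0.168
¬(u ⊕ u) ⊕ ¬¬¬¬w = min(1, 0.000 + 0.168) = min(1, 0.168) = 0.168
¬(¬(u ⊕ u) ⊕ ¬¬¬¬w) = 1 − 0.168 = 0.832

0.832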